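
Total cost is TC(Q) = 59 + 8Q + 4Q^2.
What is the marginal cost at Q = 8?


MC = dTC/dQ = 8 + 2*4*Q
At Q = 8:
MC = 8 + 8*8
MC = 8 + 64 = 72

72


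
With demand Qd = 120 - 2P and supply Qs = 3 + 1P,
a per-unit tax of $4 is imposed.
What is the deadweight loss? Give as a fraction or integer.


Pre-tax equilibrium quantity: Q* = 42
Post-tax equilibrium quantity: Q_tax = 118/3
Reduction in quantity: Q* - Q_tax = 8/3
DWL = (1/2) * tax * (Q* - Q_tax)
DWL = (1/2) * 4 * 8/3 = 16/3

16/3


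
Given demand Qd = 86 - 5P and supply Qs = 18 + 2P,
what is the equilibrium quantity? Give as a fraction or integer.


First find equilibrium price:
86 - 5P = 18 + 2P
P* = 68/7 = 68/7
Then substitute into demand:
Q* = 86 - 5 * 68/7 = 262/7

262/7


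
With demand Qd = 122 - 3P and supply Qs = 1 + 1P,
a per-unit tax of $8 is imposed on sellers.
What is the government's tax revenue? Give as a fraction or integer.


With tax on sellers, new supply: Qs' = 1 + 1(P - 8)
= 1P - 7
New equilibrium quantity:
Q_new = 101/4
Tax revenue = tax * Q_new = 8 * 101/4 = 202

202


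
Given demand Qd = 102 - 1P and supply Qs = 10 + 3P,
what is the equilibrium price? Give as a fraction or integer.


At equilibrium, Qd = Qs.
102 - 1P = 10 + 3P
102 - 10 = 1P + 3P
92 = 4P
P* = 92/4 = 23

23


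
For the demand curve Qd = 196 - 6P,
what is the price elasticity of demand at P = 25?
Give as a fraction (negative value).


dQ/dP = -6
At P = 25: Q = 196 - 6*25 = 46
E = (dQ/dP)(P/Q) = (-6)(25/46) = -75/23

-75/23


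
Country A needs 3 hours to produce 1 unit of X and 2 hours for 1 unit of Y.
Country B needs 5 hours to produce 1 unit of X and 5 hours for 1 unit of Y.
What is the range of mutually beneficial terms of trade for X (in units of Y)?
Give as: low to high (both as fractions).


Opportunity cost of X for Country A = hours_X / hours_Y = 3/2 = 3/2 units of Y
Opportunity cost of X for Country B = hours_X / hours_Y = 5/5 = 1 units of Y
Terms of trade must be between the two opportunity costs.
Range: 1 to 3/2

1 to 3/2


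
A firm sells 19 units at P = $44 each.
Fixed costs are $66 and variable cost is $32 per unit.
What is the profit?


Total Revenue = P * Q = 44 * 19 = $836
Total Cost = FC + VC*Q = 66 + 32*19 = $674
Profit = TR - TC = 836 - 674 = $162

$162


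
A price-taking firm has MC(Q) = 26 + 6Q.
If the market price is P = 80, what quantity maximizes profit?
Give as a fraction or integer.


In perfect competition, profit is maximized where P = MC.
80 = 26 + 6Q
54 = 6Q
Q* = 54/6 = 9

9


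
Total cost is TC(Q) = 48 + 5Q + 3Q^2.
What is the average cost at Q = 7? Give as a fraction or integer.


TC(7) = 48 + 5*7 + 3*7^2
TC(7) = 48 + 35 + 147 = 230
AC = TC/Q = 230/7 = 230/7

230/7


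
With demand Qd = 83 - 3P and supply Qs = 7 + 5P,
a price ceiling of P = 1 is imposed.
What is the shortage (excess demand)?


At P = 1:
Qd = 83 - 3*1 = 80
Qs = 7 + 5*1 = 12
Shortage = Qd - Qs = 80 - 12 = 68

68


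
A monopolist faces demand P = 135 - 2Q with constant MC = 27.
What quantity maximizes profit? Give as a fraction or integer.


TR = P*Q = (135 - 2Q)Q = 135Q - 2Q^2
MR = dTR/dQ = 135 - 4Q
Set MR = MC:
135 - 4Q = 27
108 = 4Q
Q* = 108/4 = 27

27


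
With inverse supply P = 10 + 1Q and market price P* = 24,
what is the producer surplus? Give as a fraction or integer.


Minimum supply price (at Q=0): P_min = 10
Quantity supplied at P* = 24:
Q* = (24 - 10)/1 = 14
PS = (1/2) * Q* * (P* - P_min)
PS = (1/2) * 14 * (24 - 10)
PS = (1/2) * 14 * 14 = 98

98


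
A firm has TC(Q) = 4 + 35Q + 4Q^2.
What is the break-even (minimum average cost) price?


AC(Q) = 4/Q + 35 + 4Q
To minimize: dAC/dQ = -4/Q^2 + 4 = 0
Q^2 = 4/4 = 1
Q* = 1
Min AC = 4/1 + 35 + 4*1
Min AC = 4 + 35 + 4 = 43

43


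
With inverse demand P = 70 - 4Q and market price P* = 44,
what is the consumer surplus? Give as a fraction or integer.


Maximum willingness to pay (at Q=0): P_max = 70
Quantity demanded at P* = 44:
Q* = (70 - 44)/4 = 13/2
CS = (1/2) * Q* * (P_max - P*)
CS = (1/2) * 13/2 * (70 - 44)
CS = (1/2) * 13/2 * 26 = 169/2

169/2


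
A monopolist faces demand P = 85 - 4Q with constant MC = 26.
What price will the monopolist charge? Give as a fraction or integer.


MR = 85 - 8Q
Set MR = MC: 85 - 8Q = 26
Q* = 59/8
Substitute into demand:
P* = 85 - 4*59/8 = 111/2

111/2


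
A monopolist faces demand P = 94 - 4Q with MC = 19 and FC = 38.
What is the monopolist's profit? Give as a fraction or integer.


MR = MC: 94 - 8Q = 19
Q* = 75/8
P* = 94 - 4*75/8 = 113/2
Profit = (P* - MC)*Q* - FC
= (113/2 - 19)*75/8 - 38
= 75/2*75/8 - 38
= 5625/16 - 38 = 5017/16

5017/16


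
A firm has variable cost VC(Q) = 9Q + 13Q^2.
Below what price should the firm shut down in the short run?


AVC(Q) = VC(Q)/Q = 9 + 13Q
AVC is increasing in Q, so minimum AVC is at Q -> 0+.
Min AVC = 9
The firm should shut down if P < 9.

9


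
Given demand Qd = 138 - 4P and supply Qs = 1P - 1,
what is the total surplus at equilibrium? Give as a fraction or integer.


Find equilibrium: 138 - 4P = 1P - 1
138 + 1 = 5P
P* = 139/5 = 139/5
Q* = 1*139/5 - 1 = 134/5
Inverse demand: P = 69/2 - Q/4, so P_max = 69/2
Inverse supply: P = 1 + Q/1, so P_min = 1
CS = (1/2) * 134/5 * (69/2 - 139/5) = 4489/50
PS = (1/2) * 134/5 * (139/5 - 1) = 8978/25
TS = CS + PS = 4489/50 + 8978/25 = 4489/10

4489/10


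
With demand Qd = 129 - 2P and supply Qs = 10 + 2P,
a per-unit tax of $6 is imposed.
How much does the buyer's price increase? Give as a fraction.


With a per-unit tax, the buyer's price increase depends on relative slopes.
Supply slope: d = 2, Demand slope: b = 2
Buyer's price increase = d * tax / (b + d)
= 2 * 6 / (2 + 2)
= 12 / 4 = 3

3


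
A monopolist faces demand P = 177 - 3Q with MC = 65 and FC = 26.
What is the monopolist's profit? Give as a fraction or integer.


MR = MC: 177 - 6Q = 65
Q* = 56/3
P* = 177 - 3*56/3 = 121
Profit = (P* - MC)*Q* - FC
= (121 - 65)*56/3 - 26
= 56*56/3 - 26
= 3136/3 - 26 = 3058/3

3058/3


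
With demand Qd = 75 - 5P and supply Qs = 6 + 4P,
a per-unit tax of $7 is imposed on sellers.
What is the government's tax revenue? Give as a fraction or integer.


With tax on sellers, new supply: Qs' = 6 + 4(P - 7)
= 4P - 22
New equilibrium quantity:
Q_new = 190/9
Tax revenue = tax * Q_new = 7 * 190/9 = 1330/9

1330/9


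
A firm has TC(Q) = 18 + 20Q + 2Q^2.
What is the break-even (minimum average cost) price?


AC(Q) = 18/Q + 20 + 2Q
To minimize: dAC/dQ = -18/Q^2 + 2 = 0
Q^2 = 18/2 = 9
Q* = 3
Min AC = 18/3 + 20 + 2*3
Min AC = 6 + 20 + 6 = 32

32


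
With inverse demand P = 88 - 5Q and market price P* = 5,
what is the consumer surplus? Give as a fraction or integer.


Maximum willingness to pay (at Q=0): P_max = 88
Quantity demanded at P* = 5:
Q* = (88 - 5)/5 = 83/5
CS = (1/2) * Q* * (P_max - P*)
CS = (1/2) * 83/5 * (88 - 5)
CS = (1/2) * 83/5 * 83 = 6889/10

6889/10


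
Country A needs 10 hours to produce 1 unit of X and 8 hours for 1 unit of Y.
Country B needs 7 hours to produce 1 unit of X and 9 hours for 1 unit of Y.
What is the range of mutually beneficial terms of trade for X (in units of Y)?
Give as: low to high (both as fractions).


Opportunity cost of X for Country A = hours_X / hours_Y = 10/8 = 5/4 units of Y
Opportunity cost of X for Country B = hours_X / hours_Y = 7/9 = 7/9 units of Y
Terms of trade must be between the two opportunity costs.
Range: 7/9 to 5/4

7/9 to 5/4


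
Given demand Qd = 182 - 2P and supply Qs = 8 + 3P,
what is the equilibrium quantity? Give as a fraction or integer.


First find equilibrium price:
182 - 2P = 8 + 3P
P* = 174/5 = 174/5
Then substitute into demand:
Q* = 182 - 2 * 174/5 = 562/5

562/5


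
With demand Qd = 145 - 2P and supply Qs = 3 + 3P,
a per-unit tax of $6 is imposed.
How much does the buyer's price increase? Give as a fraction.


With a per-unit tax, the buyer's price increase depends on relative slopes.
Supply slope: d = 3, Demand slope: b = 2
Buyer's price increase = d * tax / (b + d)
= 3 * 6 / (2 + 3)
= 18 / 5 = 18/5

18/5


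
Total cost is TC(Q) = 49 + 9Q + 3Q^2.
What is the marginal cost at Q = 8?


MC = dTC/dQ = 9 + 2*3*Q
At Q = 8:
MC = 9 + 6*8
MC = 9 + 48 = 57

57


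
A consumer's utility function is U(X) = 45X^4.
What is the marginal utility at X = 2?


MU = dU/dX = 45*4*X^(4-1)
MU = 180*X^3
At X = 2:
MU = 180 * 2^3
MU = 180 * 8 = 1440

1440


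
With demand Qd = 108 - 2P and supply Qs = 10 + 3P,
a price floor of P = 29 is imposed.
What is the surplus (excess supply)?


At P = 29:
Qd = 108 - 2*29 = 50
Qs = 10 + 3*29 = 97
Surplus = Qs - Qd = 97 - 50 = 47

47


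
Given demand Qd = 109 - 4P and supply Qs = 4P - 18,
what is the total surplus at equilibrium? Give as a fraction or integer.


Find equilibrium: 109 - 4P = 4P - 18
109 + 18 = 8P
P* = 127/8 = 127/8
Q* = 4*127/8 - 18 = 91/2
Inverse demand: P = 109/4 - Q/4, so P_max = 109/4
Inverse supply: P = 9/2 + Q/4, so P_min = 9/2
CS = (1/2) * 91/2 * (109/4 - 127/8) = 8281/32
PS = (1/2) * 91/2 * (127/8 - 9/2) = 8281/32
TS = CS + PS = 8281/32 + 8281/32 = 8281/16

8281/16


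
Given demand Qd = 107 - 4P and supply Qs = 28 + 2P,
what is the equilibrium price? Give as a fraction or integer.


At equilibrium, Qd = Qs.
107 - 4P = 28 + 2P
107 - 28 = 4P + 2P
79 = 6P
P* = 79/6 = 79/6

79/6


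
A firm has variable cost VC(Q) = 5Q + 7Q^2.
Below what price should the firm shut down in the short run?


AVC(Q) = VC(Q)/Q = 5 + 7Q
AVC is increasing in Q, so minimum AVC is at Q -> 0+.
Min AVC = 5
The firm should shut down if P < 5.

5


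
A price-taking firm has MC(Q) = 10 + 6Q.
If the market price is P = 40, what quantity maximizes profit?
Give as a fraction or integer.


In perfect competition, profit is maximized where P = MC.
40 = 10 + 6Q
30 = 6Q
Q* = 30/6 = 5

5


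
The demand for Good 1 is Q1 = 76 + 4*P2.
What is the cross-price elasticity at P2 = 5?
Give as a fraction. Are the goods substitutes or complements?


dQ1/dP2 = 4
At P2 = 5: Q1 = 76 + 4*5 = 96
Exy = (dQ1/dP2)(P2/Q1) = 4 * 5 / 96 = 5/24
Since Exy > 0, the goods are substitutes.

5/24 (substitutes)


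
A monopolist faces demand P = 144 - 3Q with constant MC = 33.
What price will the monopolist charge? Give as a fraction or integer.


MR = 144 - 6Q
Set MR = MC: 144 - 6Q = 33
Q* = 37/2
Substitute into demand:
P* = 144 - 3*37/2 = 177/2

177/2


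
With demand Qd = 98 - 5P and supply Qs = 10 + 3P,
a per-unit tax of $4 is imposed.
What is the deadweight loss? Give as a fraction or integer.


Pre-tax equilibrium quantity: Q* = 43
Post-tax equilibrium quantity: Q_tax = 71/2
Reduction in quantity: Q* - Q_tax = 15/2
DWL = (1/2) * tax * (Q* - Q_tax)
DWL = (1/2) * 4 * 15/2 = 15

15


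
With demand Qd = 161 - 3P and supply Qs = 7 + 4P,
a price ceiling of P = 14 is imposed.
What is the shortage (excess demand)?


At P = 14:
Qd = 161 - 3*14 = 119
Qs = 7 + 4*14 = 63
Shortage = Qd - Qs = 119 - 63 = 56

56


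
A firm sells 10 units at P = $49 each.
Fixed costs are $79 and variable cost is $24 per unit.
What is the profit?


Total Revenue = P * Q = 49 * 10 = $490
Total Cost = FC + VC*Q = 79 + 24*10 = $319
Profit = TR - TC = 490 - 319 = $171

$171


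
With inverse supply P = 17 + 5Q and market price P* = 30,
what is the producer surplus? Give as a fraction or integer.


Minimum supply price (at Q=0): P_min = 17
Quantity supplied at P* = 30:
Q* = (30 - 17)/5 = 13/5
PS = (1/2) * Q* * (P* - P_min)
PS = (1/2) * 13/5 * (30 - 17)
PS = (1/2) * 13/5 * 13 = 169/10

169/10


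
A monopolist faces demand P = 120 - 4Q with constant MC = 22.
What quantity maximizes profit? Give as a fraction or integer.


TR = P*Q = (120 - 4Q)Q = 120Q - 4Q^2
MR = dTR/dQ = 120 - 8Q
Set MR = MC:
120 - 8Q = 22
98 = 8Q
Q* = 98/8 = 49/4

49/4


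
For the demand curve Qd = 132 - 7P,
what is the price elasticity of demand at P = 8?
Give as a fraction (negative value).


dQ/dP = -7
At P = 8: Q = 132 - 7*8 = 76
E = (dQ/dP)(P/Q) = (-7)(8/76) = -14/19

-14/19


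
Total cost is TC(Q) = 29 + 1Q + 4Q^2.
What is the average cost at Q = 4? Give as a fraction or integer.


TC(4) = 29 + 1*4 + 4*4^2
TC(4) = 29 + 4 + 64 = 97
AC = TC/Q = 97/4 = 97/4

97/4


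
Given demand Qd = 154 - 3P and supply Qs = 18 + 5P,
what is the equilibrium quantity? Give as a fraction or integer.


First find equilibrium price:
154 - 3P = 18 + 5P
P* = 136/8 = 17
Then substitute into demand:
Q* = 154 - 3 * 17 = 103

103


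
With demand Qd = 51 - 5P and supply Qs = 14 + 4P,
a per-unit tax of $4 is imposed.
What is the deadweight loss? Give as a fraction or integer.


Pre-tax equilibrium quantity: Q* = 274/9
Post-tax equilibrium quantity: Q_tax = 194/9
Reduction in quantity: Q* - Q_tax = 80/9
DWL = (1/2) * tax * (Q* - Q_tax)
DWL = (1/2) * 4 * 80/9 = 160/9

160/9


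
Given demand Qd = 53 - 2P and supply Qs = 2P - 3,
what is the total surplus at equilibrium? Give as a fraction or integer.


Find equilibrium: 53 - 2P = 2P - 3
53 + 3 = 4P
P* = 56/4 = 14
Q* = 2*14 - 3 = 25
Inverse demand: P = 53/2 - Q/2, so P_max = 53/2
Inverse supply: P = 3/2 + Q/2, so P_min = 3/2
CS = (1/2) * 25 * (53/2 - 14) = 625/4
PS = (1/2) * 25 * (14 - 3/2) = 625/4
TS = CS + PS = 625/4 + 625/4 = 625/2

625/2


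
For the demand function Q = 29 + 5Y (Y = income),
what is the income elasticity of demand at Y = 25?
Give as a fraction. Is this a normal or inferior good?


dQ/dY = 5
At Y = 25: Q = 29 + 5*25 = 154
Ey = (dQ/dY)(Y/Q) = 5 * 25 / 154 = 125/154
Since Ey > 0, this is a normal good.

125/154 (normal good)


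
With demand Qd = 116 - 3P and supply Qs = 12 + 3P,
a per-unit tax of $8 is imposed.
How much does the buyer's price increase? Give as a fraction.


With a per-unit tax, the buyer's price increase depends on relative slopes.
Supply slope: d = 3, Demand slope: b = 3
Buyer's price increase = d * tax / (b + d)
= 3 * 8 / (3 + 3)
= 24 / 6 = 4

4


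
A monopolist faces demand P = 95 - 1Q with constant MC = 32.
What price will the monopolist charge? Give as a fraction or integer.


MR = 95 - 2Q
Set MR = MC: 95 - 2Q = 32
Q* = 63/2
Substitute into demand:
P* = 95 - 1*63/2 = 127/2

127/2


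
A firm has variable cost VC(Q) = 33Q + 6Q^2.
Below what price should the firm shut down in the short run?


AVC(Q) = VC(Q)/Q = 33 + 6Q
AVC is increasing in Q, so minimum AVC is at Q -> 0+.
Min AVC = 33
The firm should shut down if P < 33.

33


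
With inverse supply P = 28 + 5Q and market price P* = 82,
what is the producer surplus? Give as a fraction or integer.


Minimum supply price (at Q=0): P_min = 28
Quantity supplied at P* = 82:
Q* = (82 - 28)/5 = 54/5
PS = (1/2) * Q* * (P* - P_min)
PS = (1/2) * 54/5 * (82 - 28)
PS = (1/2) * 54/5 * 54 = 1458/5

1458/5


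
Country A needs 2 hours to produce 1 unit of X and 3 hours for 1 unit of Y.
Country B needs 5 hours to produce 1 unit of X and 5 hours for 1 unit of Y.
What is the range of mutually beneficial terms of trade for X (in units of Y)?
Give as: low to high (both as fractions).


Opportunity cost of X for Country A = hours_X / hours_Y = 2/3 = 2/3 units of Y
Opportunity cost of X for Country B = hours_X / hours_Y = 5/5 = 1 units of Y
Terms of trade must be between the two opportunity costs.
Range: 2/3 to 1

2/3 to 1


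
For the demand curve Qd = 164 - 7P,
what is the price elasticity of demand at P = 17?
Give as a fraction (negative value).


dQ/dP = -7
At P = 17: Q = 164 - 7*17 = 45
E = (dQ/dP)(P/Q) = (-7)(17/45) = -119/45

-119/45


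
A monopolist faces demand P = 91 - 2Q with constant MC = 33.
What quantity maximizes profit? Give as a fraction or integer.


TR = P*Q = (91 - 2Q)Q = 91Q - 2Q^2
MR = dTR/dQ = 91 - 4Q
Set MR = MC:
91 - 4Q = 33
58 = 4Q
Q* = 58/4 = 29/2

29/2


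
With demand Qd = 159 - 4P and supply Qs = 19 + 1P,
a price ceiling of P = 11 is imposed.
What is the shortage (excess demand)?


At P = 11:
Qd = 159 - 4*11 = 115
Qs = 19 + 1*11 = 30
Shortage = Qd - Qs = 115 - 30 = 85

85


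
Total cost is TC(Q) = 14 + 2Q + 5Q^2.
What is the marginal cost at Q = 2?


MC = dTC/dQ = 2 + 2*5*Q
At Q = 2:
MC = 2 + 10*2
MC = 2 + 20 = 22

22


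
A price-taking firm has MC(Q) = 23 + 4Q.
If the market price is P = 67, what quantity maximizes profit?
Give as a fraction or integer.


In perfect competition, profit is maximized where P = MC.
67 = 23 + 4Q
44 = 4Q
Q* = 44/4 = 11

11


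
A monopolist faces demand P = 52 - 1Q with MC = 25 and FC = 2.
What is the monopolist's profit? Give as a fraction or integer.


MR = MC: 52 - 2Q = 25
Q* = 27/2
P* = 52 - 1*27/2 = 77/2
Profit = (P* - MC)*Q* - FC
= (77/2 - 25)*27/2 - 2
= 27/2*27/2 - 2
= 729/4 - 2 = 721/4

721/4


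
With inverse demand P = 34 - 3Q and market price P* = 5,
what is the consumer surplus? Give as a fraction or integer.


Maximum willingness to pay (at Q=0): P_max = 34
Quantity demanded at P* = 5:
Q* = (34 - 5)/3 = 29/3
CS = (1/2) * Q* * (P_max - P*)
CS = (1/2) * 29/3 * (34 - 5)
CS = (1/2) * 29/3 * 29 = 841/6

841/6


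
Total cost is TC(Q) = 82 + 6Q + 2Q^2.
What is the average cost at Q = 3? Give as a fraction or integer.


TC(3) = 82 + 6*3 + 2*3^2
TC(3) = 82 + 18 + 18 = 118
AC = TC/Q = 118/3 = 118/3

118/3


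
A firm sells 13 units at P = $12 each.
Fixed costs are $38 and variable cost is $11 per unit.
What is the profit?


Total Revenue = P * Q = 12 * 13 = $156
Total Cost = FC + VC*Q = 38 + 11*13 = $181
Profit = TR - TC = 156 - 181 = $-25

$-25


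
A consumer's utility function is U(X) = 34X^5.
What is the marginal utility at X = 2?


MU = dU/dX = 34*5*X^(5-1)
MU = 170*X^4
At X = 2:
MU = 170 * 2^4
MU = 170 * 16 = 2720

2720


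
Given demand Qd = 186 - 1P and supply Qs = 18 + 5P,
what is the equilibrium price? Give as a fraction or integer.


At equilibrium, Qd = Qs.
186 - 1P = 18 + 5P
186 - 18 = 1P + 5P
168 = 6P
P* = 168/6 = 28

28


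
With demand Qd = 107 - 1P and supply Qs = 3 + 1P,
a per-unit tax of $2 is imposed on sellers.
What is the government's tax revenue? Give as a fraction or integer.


With tax on sellers, new supply: Qs' = 3 + 1(P - 2)
= 1 + 1P
New equilibrium quantity:
Q_new = 54
Tax revenue = tax * Q_new = 2 * 54 = 108

108


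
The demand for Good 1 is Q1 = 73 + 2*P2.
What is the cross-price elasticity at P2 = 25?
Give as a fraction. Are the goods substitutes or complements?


dQ1/dP2 = 2
At P2 = 25: Q1 = 73 + 2*25 = 123
Exy = (dQ1/dP2)(P2/Q1) = 2 * 25 / 123 = 50/123
Since Exy > 0, the goods are substitutes.

50/123 (substitutes)


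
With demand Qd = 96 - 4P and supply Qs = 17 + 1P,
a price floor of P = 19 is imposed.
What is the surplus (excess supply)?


At P = 19:
Qd = 96 - 4*19 = 20
Qs = 17 + 1*19 = 36
Surplus = Qs - Qd = 36 - 20 = 16

16


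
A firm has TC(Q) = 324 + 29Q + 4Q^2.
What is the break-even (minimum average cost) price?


AC(Q) = 324/Q + 29 + 4Q
To minimize: dAC/dQ = -324/Q^2 + 4 = 0
Q^2 = 324/4 = 81
Q* = 9
Min AC = 324/9 + 29 + 4*9
Min AC = 36 + 29 + 36 = 101

101


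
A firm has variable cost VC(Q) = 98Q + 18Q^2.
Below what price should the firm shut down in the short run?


AVC(Q) = VC(Q)/Q = 98 + 18Q
AVC is increasing in Q, so minimum AVC is at Q -> 0+.
Min AVC = 98
The firm should shut down if P < 98.

98


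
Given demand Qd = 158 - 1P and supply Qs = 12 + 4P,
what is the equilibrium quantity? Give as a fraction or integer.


First find equilibrium price:
158 - 1P = 12 + 4P
P* = 146/5 = 146/5
Then substitute into demand:
Q* = 158 - 1 * 146/5 = 644/5

644/5


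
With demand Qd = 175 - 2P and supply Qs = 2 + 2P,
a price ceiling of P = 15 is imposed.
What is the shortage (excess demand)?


At P = 15:
Qd = 175 - 2*15 = 145
Qs = 2 + 2*15 = 32
Shortage = Qd - Qs = 145 - 32 = 113

113


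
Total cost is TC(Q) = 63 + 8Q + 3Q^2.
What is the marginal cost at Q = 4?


MC = dTC/dQ = 8 + 2*3*Q
At Q = 4:
MC = 8 + 6*4
MC = 8 + 24 = 32

32


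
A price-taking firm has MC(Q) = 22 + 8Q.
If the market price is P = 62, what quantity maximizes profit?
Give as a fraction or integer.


In perfect competition, profit is maximized where P = MC.
62 = 22 + 8Q
40 = 8Q
Q* = 40/8 = 5

5


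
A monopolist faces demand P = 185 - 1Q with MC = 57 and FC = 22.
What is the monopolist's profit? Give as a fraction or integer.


MR = MC: 185 - 2Q = 57
Q* = 64
P* = 185 - 1*64 = 121
Profit = (P* - MC)*Q* - FC
= (121 - 57)*64 - 22
= 64*64 - 22
= 4096 - 22 = 4074

4074


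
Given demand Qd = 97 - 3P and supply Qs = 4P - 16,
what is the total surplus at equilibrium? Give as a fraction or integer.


Find equilibrium: 97 - 3P = 4P - 16
97 + 16 = 7P
P* = 113/7 = 113/7
Q* = 4*113/7 - 16 = 340/7
Inverse demand: P = 97/3 - Q/3, so P_max = 97/3
Inverse supply: P = 4 + Q/4, so P_min = 4
CS = (1/2) * 340/7 * (97/3 - 113/7) = 57800/147
PS = (1/2) * 340/7 * (113/7 - 4) = 14450/49
TS = CS + PS = 57800/147 + 14450/49 = 14450/21

14450/21


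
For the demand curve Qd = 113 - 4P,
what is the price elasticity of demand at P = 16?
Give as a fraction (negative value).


dQ/dP = -4
At P = 16: Q = 113 - 4*16 = 49
E = (dQ/dP)(P/Q) = (-4)(16/49) = -64/49

-64/49


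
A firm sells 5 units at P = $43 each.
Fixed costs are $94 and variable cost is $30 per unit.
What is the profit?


Total Revenue = P * Q = 43 * 5 = $215
Total Cost = FC + VC*Q = 94 + 30*5 = $244
Profit = TR - TC = 215 - 244 = $-29

$-29


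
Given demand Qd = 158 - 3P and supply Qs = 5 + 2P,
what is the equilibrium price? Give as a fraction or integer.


At equilibrium, Qd = Qs.
158 - 3P = 5 + 2P
158 - 5 = 3P + 2P
153 = 5P
P* = 153/5 = 153/5

153/5


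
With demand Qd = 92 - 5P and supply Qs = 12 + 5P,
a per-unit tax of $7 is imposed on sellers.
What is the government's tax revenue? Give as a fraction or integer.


With tax on sellers, new supply: Qs' = 12 + 5(P - 7)
= 5P - 23
New equilibrium quantity:
Q_new = 69/2
Tax revenue = tax * Q_new = 7 * 69/2 = 483/2

483/2


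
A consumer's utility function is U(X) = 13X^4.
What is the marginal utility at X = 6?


MU = dU/dX = 13*4*X^(4-1)
MU = 52*X^3
At X = 6:
MU = 52 * 6^3
MU = 52 * 216 = 11232

11232


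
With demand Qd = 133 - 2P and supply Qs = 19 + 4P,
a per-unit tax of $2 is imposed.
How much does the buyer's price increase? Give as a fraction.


With a per-unit tax, the buyer's price increase depends on relative slopes.
Supply slope: d = 4, Demand slope: b = 2
Buyer's price increase = d * tax / (b + d)
= 4 * 2 / (2 + 4)
= 8 / 6 = 4/3

4/3


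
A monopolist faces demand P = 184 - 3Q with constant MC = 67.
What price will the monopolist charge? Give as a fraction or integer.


MR = 184 - 6Q
Set MR = MC: 184 - 6Q = 67
Q* = 39/2
Substitute into demand:
P* = 184 - 3*39/2 = 251/2

251/2


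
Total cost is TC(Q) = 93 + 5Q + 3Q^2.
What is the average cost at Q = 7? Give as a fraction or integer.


TC(7) = 93 + 5*7 + 3*7^2
TC(7) = 93 + 35 + 147 = 275
AC = TC/Q = 275/7 = 275/7

275/7


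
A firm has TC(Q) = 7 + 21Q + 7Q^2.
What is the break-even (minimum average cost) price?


AC(Q) = 7/Q + 21 + 7Q
To minimize: dAC/dQ = -7/Q^2 + 7 = 0
Q^2 = 7/7 = 1
Q* = 1
Min AC = 7/1 + 21 + 7*1
Min AC = 7 + 21 + 7 = 35

35


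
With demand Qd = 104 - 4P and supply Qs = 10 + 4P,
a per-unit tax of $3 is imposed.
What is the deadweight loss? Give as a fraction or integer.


Pre-tax equilibrium quantity: Q* = 57
Post-tax equilibrium quantity: Q_tax = 51
Reduction in quantity: Q* - Q_tax = 6
DWL = (1/2) * tax * (Q* - Q_tax)
DWL = (1/2) * 3 * 6 = 9

9


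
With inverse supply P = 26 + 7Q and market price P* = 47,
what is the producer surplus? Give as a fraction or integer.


Minimum supply price (at Q=0): P_min = 26
Quantity supplied at P* = 47:
Q* = (47 - 26)/7 = 3
PS = (1/2) * Q* * (P* - P_min)
PS = (1/2) * 3 * (47 - 26)
PS = (1/2) * 3 * 21 = 63/2

63/2


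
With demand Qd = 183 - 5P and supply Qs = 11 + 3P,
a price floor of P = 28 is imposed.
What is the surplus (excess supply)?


At P = 28:
Qd = 183 - 5*28 = 43
Qs = 11 + 3*28 = 95
Surplus = Qs - Qd = 95 - 43 = 52

52


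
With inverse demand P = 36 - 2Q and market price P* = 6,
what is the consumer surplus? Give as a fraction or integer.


Maximum willingness to pay (at Q=0): P_max = 36
Quantity demanded at P* = 6:
Q* = (36 - 6)/2 = 15
CS = (1/2) * Q* * (P_max - P*)
CS = (1/2) * 15 * (36 - 6)
CS = (1/2) * 15 * 30 = 225

225


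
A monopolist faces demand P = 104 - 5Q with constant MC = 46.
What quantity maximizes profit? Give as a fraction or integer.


TR = P*Q = (104 - 5Q)Q = 104Q - 5Q^2
MR = dTR/dQ = 104 - 10Q
Set MR = MC:
104 - 10Q = 46
58 = 10Q
Q* = 58/10 = 29/5

29/5


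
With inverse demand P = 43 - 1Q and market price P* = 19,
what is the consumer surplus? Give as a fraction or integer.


Maximum willingness to pay (at Q=0): P_max = 43
Quantity demanded at P* = 19:
Q* = (43 - 19)/1 = 24
CS = (1/2) * Q* * (P_max - P*)
CS = (1/2) * 24 * (43 - 19)
CS = (1/2) * 24 * 24 = 288

288


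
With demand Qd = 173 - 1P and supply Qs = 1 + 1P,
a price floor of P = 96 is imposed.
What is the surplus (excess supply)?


At P = 96:
Qd = 173 - 1*96 = 77
Qs = 1 + 1*96 = 97
Surplus = Qs - Qd = 97 - 77 = 20

20


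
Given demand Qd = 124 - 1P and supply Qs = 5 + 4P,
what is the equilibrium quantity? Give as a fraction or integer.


First find equilibrium price:
124 - 1P = 5 + 4P
P* = 119/5 = 119/5
Then substitute into demand:
Q* = 124 - 1 * 119/5 = 501/5

501/5


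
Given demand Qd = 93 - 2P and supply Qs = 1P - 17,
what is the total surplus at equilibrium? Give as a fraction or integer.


Find equilibrium: 93 - 2P = 1P - 17
93 + 17 = 3P
P* = 110/3 = 110/3
Q* = 1*110/3 - 17 = 59/3
Inverse demand: P = 93/2 - Q/2, so P_max = 93/2
Inverse supply: P = 17 + Q/1, so P_min = 17
CS = (1/2) * 59/3 * (93/2 - 110/3) = 3481/36
PS = (1/2) * 59/3 * (110/3 - 17) = 3481/18
TS = CS + PS = 3481/36 + 3481/18 = 3481/12

3481/12


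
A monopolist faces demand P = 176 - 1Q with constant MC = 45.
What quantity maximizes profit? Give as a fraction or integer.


TR = P*Q = (176 - 1Q)Q = 176Q - 1Q^2
MR = dTR/dQ = 176 - 2Q
Set MR = MC:
176 - 2Q = 45
131 = 2Q
Q* = 131/2 = 131/2

131/2


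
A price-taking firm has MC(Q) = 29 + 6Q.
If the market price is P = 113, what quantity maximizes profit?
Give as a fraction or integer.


In perfect competition, profit is maximized where P = MC.
113 = 29 + 6Q
84 = 6Q
Q* = 84/6 = 14

14


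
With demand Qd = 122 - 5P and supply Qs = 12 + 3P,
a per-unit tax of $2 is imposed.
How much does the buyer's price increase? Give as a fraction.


With a per-unit tax, the buyer's price increase depends on relative slopes.
Supply slope: d = 3, Demand slope: b = 5
Buyer's price increase = d * tax / (b + d)
= 3 * 2 / (5 + 3)
= 6 / 8 = 3/4

3/4


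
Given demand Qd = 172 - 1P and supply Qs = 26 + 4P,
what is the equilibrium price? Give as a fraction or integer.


At equilibrium, Qd = Qs.
172 - 1P = 26 + 4P
172 - 26 = 1P + 4P
146 = 5P
P* = 146/5 = 146/5

146/5


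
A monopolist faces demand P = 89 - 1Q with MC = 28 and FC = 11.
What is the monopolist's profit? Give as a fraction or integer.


MR = MC: 89 - 2Q = 28
Q* = 61/2
P* = 89 - 1*61/2 = 117/2
Profit = (P* - MC)*Q* - FC
= (117/2 - 28)*61/2 - 11
= 61/2*61/2 - 11
= 3721/4 - 11 = 3677/4

3677/4


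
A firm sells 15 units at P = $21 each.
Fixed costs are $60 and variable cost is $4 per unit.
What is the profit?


Total Revenue = P * Q = 21 * 15 = $315
Total Cost = FC + VC*Q = 60 + 4*15 = $120
Profit = TR - TC = 315 - 120 = $195

$195


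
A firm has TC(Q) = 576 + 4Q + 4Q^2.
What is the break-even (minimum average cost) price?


AC(Q) = 576/Q + 4 + 4Q
To minimize: dAC/dQ = -576/Q^2 + 4 = 0
Q^2 = 576/4 = 144
Q* = 12
Min AC = 576/12 + 4 + 4*12
Min AC = 48 + 4 + 48 = 100

100


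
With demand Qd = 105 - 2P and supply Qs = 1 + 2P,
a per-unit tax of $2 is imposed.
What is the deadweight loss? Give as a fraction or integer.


Pre-tax equilibrium quantity: Q* = 53
Post-tax equilibrium quantity: Q_tax = 51
Reduction in quantity: Q* - Q_tax = 2
DWL = (1/2) * tax * (Q* - Q_tax)
DWL = (1/2) * 2 * 2 = 2

2


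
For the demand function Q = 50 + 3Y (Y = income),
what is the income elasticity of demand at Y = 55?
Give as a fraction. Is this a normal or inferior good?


dQ/dY = 3
At Y = 55: Q = 50 + 3*55 = 215
Ey = (dQ/dY)(Y/Q) = 3 * 55 / 215 = 33/43
Since Ey > 0, this is a normal good.

33/43 (normal good)


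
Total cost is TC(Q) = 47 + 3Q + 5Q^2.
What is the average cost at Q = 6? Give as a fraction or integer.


TC(6) = 47 + 3*6 + 5*6^2
TC(6) = 47 + 18 + 180 = 245
AC = TC/Q = 245/6 = 245/6

245/6


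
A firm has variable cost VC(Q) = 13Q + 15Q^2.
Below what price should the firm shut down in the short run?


AVC(Q) = VC(Q)/Q = 13 + 15Q
AVC is increasing in Q, so minimum AVC is at Q -> 0+.
Min AVC = 13
The firm should shut down if P < 13.

13


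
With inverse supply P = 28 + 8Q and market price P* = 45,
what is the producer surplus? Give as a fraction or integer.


Minimum supply price (at Q=0): P_min = 28
Quantity supplied at P* = 45:
Q* = (45 - 28)/8 = 17/8
PS = (1/2) * Q* * (P* - P_min)
PS = (1/2) * 17/8 * (45 - 28)
PS = (1/2) * 17/8 * 17 = 289/16

289/16


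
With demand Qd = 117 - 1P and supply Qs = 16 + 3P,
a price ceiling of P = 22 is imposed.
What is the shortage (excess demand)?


At P = 22:
Qd = 117 - 1*22 = 95
Qs = 16 + 3*22 = 82
Shortage = Qd - Qs = 95 - 82 = 13

13


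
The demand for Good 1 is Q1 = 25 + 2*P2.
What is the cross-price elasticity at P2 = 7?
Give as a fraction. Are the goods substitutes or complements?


dQ1/dP2 = 2
At P2 = 7: Q1 = 25 + 2*7 = 39
Exy = (dQ1/dP2)(P2/Q1) = 2 * 7 / 39 = 14/39
Since Exy > 0, the goods are substitutes.

14/39 (substitutes)


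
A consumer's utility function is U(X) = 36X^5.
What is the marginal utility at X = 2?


MU = dU/dX = 36*5*X^(5-1)
MU = 180*X^4
At X = 2:
MU = 180 * 2^4
MU = 180 * 16 = 2880

2880


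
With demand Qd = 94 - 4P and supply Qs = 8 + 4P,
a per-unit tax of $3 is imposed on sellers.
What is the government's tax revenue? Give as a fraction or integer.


With tax on sellers, new supply: Qs' = 8 + 4(P - 3)
= 4P - 4
New equilibrium quantity:
Q_new = 45
Tax revenue = tax * Q_new = 3 * 45 = 135

135


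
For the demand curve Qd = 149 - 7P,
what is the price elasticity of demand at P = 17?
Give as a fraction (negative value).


dQ/dP = -7
At P = 17: Q = 149 - 7*17 = 30
E = (dQ/dP)(P/Q) = (-7)(17/30) = -119/30

-119/30


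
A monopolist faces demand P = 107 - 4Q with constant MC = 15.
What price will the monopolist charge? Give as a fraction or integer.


MR = 107 - 8Q
Set MR = MC: 107 - 8Q = 15
Q* = 23/2
Substitute into demand:
P* = 107 - 4*23/2 = 61

61


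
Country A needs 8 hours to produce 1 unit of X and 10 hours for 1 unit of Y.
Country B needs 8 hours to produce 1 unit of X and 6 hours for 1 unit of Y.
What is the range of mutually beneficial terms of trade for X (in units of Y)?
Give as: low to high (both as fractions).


Opportunity cost of X for Country A = hours_X / hours_Y = 8/10 = 4/5 units of Y
Opportunity cost of X for Country B = hours_X / hours_Y = 8/6 = 4/3 units of Y
Terms of trade must be between the two opportunity costs.
Range: 4/5 to 4/3

4/5 to 4/3


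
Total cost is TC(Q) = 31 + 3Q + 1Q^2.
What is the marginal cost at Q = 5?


MC = dTC/dQ = 3 + 2*1*Q
At Q = 5:
MC = 3 + 2*5
MC = 3 + 10 = 13

13


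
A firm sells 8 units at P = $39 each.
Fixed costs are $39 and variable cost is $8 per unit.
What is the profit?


Total Revenue = P * Q = 39 * 8 = $312
Total Cost = FC + VC*Q = 39 + 8*8 = $103
Profit = TR - TC = 312 - 103 = $209

$209


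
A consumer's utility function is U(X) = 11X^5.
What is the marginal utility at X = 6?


MU = dU/dX = 11*5*X^(5-1)
MU = 55*X^4
At X = 6:
MU = 55 * 6^4
MU = 55 * 1296 = 71280

71280


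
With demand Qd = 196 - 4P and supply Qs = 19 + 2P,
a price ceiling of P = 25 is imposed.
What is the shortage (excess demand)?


At P = 25:
Qd = 196 - 4*25 = 96
Qs = 19 + 2*25 = 69
Shortage = Qd - Qs = 96 - 69 = 27

27


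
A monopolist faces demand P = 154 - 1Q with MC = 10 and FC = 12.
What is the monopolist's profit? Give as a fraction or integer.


MR = MC: 154 - 2Q = 10
Q* = 72
P* = 154 - 1*72 = 82
Profit = (P* - MC)*Q* - FC
= (82 - 10)*72 - 12
= 72*72 - 12
= 5184 - 12 = 5172

5172


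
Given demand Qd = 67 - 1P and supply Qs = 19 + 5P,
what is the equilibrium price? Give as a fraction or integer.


At equilibrium, Qd = Qs.
67 - 1P = 19 + 5P
67 - 19 = 1P + 5P
48 = 6P
P* = 48/6 = 8

8


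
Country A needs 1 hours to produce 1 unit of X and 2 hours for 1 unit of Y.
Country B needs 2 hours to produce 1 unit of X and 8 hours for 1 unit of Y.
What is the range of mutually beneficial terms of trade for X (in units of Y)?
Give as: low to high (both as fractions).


Opportunity cost of X for Country A = hours_X / hours_Y = 1/2 = 1/2 units of Y
Opportunity cost of X for Country B = hours_X / hours_Y = 2/8 = 1/4 units of Y
Terms of trade must be between the two opportunity costs.
Range: 1/4 to 1/2

1/4 to 1/2


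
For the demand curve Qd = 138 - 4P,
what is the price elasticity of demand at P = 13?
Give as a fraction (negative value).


dQ/dP = -4
At P = 13: Q = 138 - 4*13 = 86
E = (dQ/dP)(P/Q) = (-4)(13/86) = -26/43

-26/43


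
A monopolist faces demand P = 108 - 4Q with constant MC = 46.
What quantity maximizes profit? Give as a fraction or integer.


TR = P*Q = (108 - 4Q)Q = 108Q - 4Q^2
MR = dTR/dQ = 108 - 8Q
Set MR = MC:
108 - 8Q = 46
62 = 8Q
Q* = 62/8 = 31/4

31/4


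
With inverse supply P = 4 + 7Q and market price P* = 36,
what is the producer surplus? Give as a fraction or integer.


Minimum supply price (at Q=0): P_min = 4
Quantity supplied at P* = 36:
Q* = (36 - 4)/7 = 32/7
PS = (1/2) * Q* * (P* - P_min)
PS = (1/2) * 32/7 * (36 - 4)
PS = (1/2) * 32/7 * 32 = 512/7

512/7


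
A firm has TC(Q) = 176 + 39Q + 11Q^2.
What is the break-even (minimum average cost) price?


AC(Q) = 176/Q + 39 + 11Q
To minimize: dAC/dQ = -176/Q^2 + 11 = 0
Q^2 = 176/11 = 16
Q* = 4
Min AC = 176/4 + 39 + 11*4
Min AC = 44 + 39 + 44 = 127

127


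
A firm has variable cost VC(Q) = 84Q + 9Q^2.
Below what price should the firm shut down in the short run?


AVC(Q) = VC(Q)/Q = 84 + 9Q
AVC is increasing in Q, so minimum AVC is at Q -> 0+.
Min AVC = 84
The firm should shut down if P < 84.

84


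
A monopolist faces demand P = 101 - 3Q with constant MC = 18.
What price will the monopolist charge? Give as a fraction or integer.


MR = 101 - 6Q
Set MR = MC: 101 - 6Q = 18
Q* = 83/6
Substitute into demand:
P* = 101 - 3*83/6 = 119/2

119/2


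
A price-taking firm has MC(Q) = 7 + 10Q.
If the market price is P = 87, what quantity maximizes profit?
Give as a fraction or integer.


In perfect competition, profit is maximized where P = MC.
87 = 7 + 10Q
80 = 10Q
Q* = 80/10 = 8

8


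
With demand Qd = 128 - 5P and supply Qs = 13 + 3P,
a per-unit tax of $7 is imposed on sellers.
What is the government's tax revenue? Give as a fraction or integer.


With tax on sellers, new supply: Qs' = 13 + 3(P - 7)
= 3P - 8
New equilibrium quantity:
Q_new = 43
Tax revenue = tax * Q_new = 7 * 43 = 301

301


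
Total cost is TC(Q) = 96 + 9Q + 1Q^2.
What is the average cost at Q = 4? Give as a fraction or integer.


TC(4) = 96 + 9*4 + 1*4^2
TC(4) = 96 + 36 + 16 = 148
AC = TC/Q = 148/4 = 37

37


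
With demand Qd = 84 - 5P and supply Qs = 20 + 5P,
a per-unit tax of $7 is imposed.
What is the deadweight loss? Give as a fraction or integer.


Pre-tax equilibrium quantity: Q* = 52
Post-tax equilibrium quantity: Q_tax = 69/2
Reduction in quantity: Q* - Q_tax = 35/2
DWL = (1/2) * tax * (Q* - Q_tax)
DWL = (1/2) * 7 * 35/2 = 245/4

245/4


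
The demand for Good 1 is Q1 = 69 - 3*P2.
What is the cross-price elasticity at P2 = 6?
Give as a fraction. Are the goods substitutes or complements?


dQ1/dP2 = -3
At P2 = 6: Q1 = 69 - 3*6 = 51
Exy = (dQ1/dP2)(P2/Q1) = -3 * 6 / 51 = -6/17
Since Exy < 0, the goods are complements.

-6/17 (complements)


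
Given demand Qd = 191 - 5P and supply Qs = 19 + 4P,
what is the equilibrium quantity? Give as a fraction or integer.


First find equilibrium price:
191 - 5P = 19 + 4P
P* = 172/9 = 172/9
Then substitute into demand:
Q* = 191 - 5 * 172/9 = 859/9

859/9


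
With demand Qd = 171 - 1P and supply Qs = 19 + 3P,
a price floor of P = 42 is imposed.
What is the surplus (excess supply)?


At P = 42:
Qd = 171 - 1*42 = 129
Qs = 19 + 3*42 = 145
Surplus = Qs - Qd = 145 - 129 = 16

16


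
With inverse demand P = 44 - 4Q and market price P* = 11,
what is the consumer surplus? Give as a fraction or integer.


Maximum willingness to pay (at Q=0): P_max = 44
Quantity demanded at P* = 11:
Q* = (44 - 11)/4 = 33/4
CS = (1/2) * Q* * (P_max - P*)
CS = (1/2) * 33/4 * (44 - 11)
CS = (1/2) * 33/4 * 33 = 1089/8

1089/8


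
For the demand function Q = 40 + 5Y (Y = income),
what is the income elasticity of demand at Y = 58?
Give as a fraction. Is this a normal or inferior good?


dQ/dY = 5
At Y = 58: Q = 40 + 5*58 = 330
Ey = (dQ/dY)(Y/Q) = 5 * 58 / 330 = 29/33
Since Ey > 0, this is a normal good.

29/33 (normal good)


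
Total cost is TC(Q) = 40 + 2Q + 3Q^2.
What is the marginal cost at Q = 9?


MC = dTC/dQ = 2 + 2*3*Q
At Q = 9:
MC = 2 + 6*9
MC = 2 + 54 = 56

56


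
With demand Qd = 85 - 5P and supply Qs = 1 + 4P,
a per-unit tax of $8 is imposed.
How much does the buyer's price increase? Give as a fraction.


With a per-unit tax, the buyer's price increase depends on relative slopes.
Supply slope: d = 4, Demand slope: b = 5
Buyer's price increase = d * tax / (b + d)
= 4 * 8 / (5 + 4)
= 32 / 9 = 32/9

32/9


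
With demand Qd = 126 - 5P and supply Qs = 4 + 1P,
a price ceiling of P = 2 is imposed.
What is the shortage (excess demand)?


At P = 2:
Qd = 126 - 5*2 = 116
Qs = 4 + 1*2 = 6
Shortage = Qd - Qs = 116 - 6 = 110

110


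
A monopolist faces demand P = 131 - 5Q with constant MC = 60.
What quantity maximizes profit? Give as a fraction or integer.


TR = P*Q = (131 - 5Q)Q = 131Q - 5Q^2
MR = dTR/dQ = 131 - 10Q
Set MR = MC:
131 - 10Q = 60
71 = 10Q
Q* = 71/10 = 71/10

71/10


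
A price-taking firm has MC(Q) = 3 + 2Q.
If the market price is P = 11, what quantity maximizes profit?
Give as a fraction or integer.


In perfect competition, profit is maximized where P = MC.
11 = 3 + 2Q
8 = 2Q
Q* = 8/2 = 4

4


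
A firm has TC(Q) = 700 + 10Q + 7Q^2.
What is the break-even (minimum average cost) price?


AC(Q) = 700/Q + 10 + 7Q
To minimize: dAC/dQ = -700/Q^2 + 7 = 0
Q^2 = 700/7 = 100
Q* = 10
Min AC = 700/10 + 10 + 7*10
Min AC = 70 + 10 + 70 = 150

150


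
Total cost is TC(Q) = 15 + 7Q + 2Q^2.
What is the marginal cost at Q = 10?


MC = dTC/dQ = 7 + 2*2*Q
At Q = 10:
MC = 7 + 4*10
MC = 7 + 40 = 47

47


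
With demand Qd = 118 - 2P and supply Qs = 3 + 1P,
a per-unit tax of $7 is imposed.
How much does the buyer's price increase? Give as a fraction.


With a per-unit tax, the buyer's price increase depends on relative slopes.
Supply slope: d = 1, Demand slope: b = 2
Buyer's price increase = d * tax / (b + d)
= 1 * 7 / (2 + 1)
= 7 / 3 = 7/3

7/3


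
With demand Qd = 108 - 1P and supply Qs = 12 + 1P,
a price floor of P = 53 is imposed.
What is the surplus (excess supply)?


At P = 53:
Qd = 108 - 1*53 = 55
Qs = 12 + 1*53 = 65
Surplus = Qs - Qd = 65 - 55 = 10

10


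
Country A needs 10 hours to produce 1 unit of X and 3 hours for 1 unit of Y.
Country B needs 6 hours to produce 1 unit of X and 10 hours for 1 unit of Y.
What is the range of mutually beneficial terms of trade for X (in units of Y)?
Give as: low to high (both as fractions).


Opportunity cost of X for Country A = hours_X / hours_Y = 10/3 = 10/3 units of Y
Opportunity cost of X for Country B = hours_X / hours_Y = 6/10 = 3/5 units of Y
Terms of trade must be between the two opportunity costs.
Range: 3/5 to 10/3

3/5 to 10/3
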